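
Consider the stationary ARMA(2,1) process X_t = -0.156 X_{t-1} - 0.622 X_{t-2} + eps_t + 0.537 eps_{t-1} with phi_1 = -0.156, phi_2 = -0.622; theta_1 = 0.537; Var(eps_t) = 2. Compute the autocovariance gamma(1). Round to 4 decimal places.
\gamma(1) = 0.2869

Multiply the model equation by X_{t-k} and take expectations. With theta_0 = psi_0 = 1 and psi_j the MA(infinity) weights, this gives
  gamma(k) - sum_i phi_i gamma(k-i) = c_k,
  c_k = sigma^2 * sum_{j=k..q} theta_j psi_{j-k}   (c_k = 0 for k > q),
using gamma(-m) = gamma(m).
psi-weights needed (psi_j = theta_j + sum_i phi_i psi_{j-i}):
  psi_1 = theta_1 + phi_1 = 0.537 + (-0.156) = 0.381
Right-hand sides:
  c_0 = sigma^2 (1 + theta_1 psi_1) = 2 * (1 + (0.537)(0.381)) = 2 * 1.204597 = 2.409194
  c_1 = sigma^2 theta_1 = 2 * (0.537) = 1.074
  c_2 = 0
Equations for k = 0, 1, 2 (AR order 2, c_2 = 0):
  (E0) gamma(0) = phi_1 gamma(1) + phi_2 gamma(2) + c_0
  (E1) gamma(1) = phi_1 gamma(0) + phi_2 gamma(1) + c_1
  (E2) gamma(2) = phi_1 gamma(1) + phi_2 gamma(0)
From (E1): gamma(1) = A gamma(0) + B with
  A = phi_1 / (1 - phi_2) = -0.156 / 1.622 = -0.096178,   B = c_1 / (1 - phi_2) = 1.074 / 1.622 = 0.662145.
Insert (E2) into (E0): gamma(0) (1 - phi_2^2) = phi_1 (1 + phi_2) gamma(1) + c_0.
  phi_1 (1 + phi_2) = (-0.156)(0.378) = -0.058968,   1 - phi_2^2 = 0.613116.
Replace gamma(1) by A gamma(0) + B and collect gamma(0):
  gamma(0) [0.613116 - (-0.058968)(-0.096178)] = (-0.058968)(0.662145) + 2.409194
  gamma(0) * 0.607445 = 2.370149
  gamma(0) = 2.370149 / 0.607445 = 3.901835.
  gamma(1) = A gamma(0) + B = (-0.096178)(3.901835) + (0.662145) = 0.286877.
Therefore gamma(1) = 0.2869 (to 4 decimal places).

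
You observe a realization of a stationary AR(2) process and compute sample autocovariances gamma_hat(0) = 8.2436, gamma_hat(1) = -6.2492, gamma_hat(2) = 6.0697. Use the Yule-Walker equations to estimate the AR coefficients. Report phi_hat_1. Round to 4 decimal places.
\hat\phi_{1} = -0.4700

The Yule-Walker equations for an AR(p) process read, in matrix form,
  Gamma_p phi = r_p,   with   (Gamma_p)_{ij} = gamma(|i - j|),
                       (r_p)_i = gamma(i),   i,j = 1..p.
Substitute the sample gammas (Toeplitz matrix and right-hand side of size 2):
  Gamma_p = [[8.2436, -6.2492], [-6.2492, 8.2436]]
  r_p     = [-6.2492, 6.0697]
Written out:
  8.2436 phi_1 - 6.2492 phi_2 = -6.2492
  -6.2492 phi_1 + 8.2436 phi_2 = 6.0697
Solve by Cramer's rule:
  det = gamma(0)^2 - gamma(1)^2 = (8.2436)^2 - (-6.2492)^2 = 67.95694096 - 39.05250064 = 28.90444032
  phi_hat_1 = [gamma(1) gamma(0) - gamma(1) gamma(2)] / det = [(-6.2492)(8.2436) - (-6.2492)(6.0697)] / 28.90444032 = -13.58513588 / 28.90444032 = -0.47
  phi_hat_2 = [gamma(0) gamma(2) - gamma(1)^2] / det = [(8.2436)(6.0697) - (-6.2492)^2] / 28.90444032 = 10.98367828 / 28.90444032 = 0.38
So phi_hat = [-0.4700, 0.3800].
Therefore phi_hat_1 = -0.4700.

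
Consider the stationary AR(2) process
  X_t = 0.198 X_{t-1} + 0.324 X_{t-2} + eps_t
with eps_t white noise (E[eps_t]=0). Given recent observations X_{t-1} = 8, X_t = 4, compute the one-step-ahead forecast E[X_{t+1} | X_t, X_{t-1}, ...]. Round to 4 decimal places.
E[X_{t+1} \mid \mathcal F_t] = 3.3840

For an AR(p) model X_t = c + sum_i phi_i X_{t-i} + eps_t, the
one-step-ahead conditional mean is
  E[X_{t+1} | X_t, ...] = c + sum_i phi_i X_{t+1-i}.
Substitute known values:
  E[X_{t+1} | ...] = (0.198) * (4) + (0.324) * (8)
                   = 3.3840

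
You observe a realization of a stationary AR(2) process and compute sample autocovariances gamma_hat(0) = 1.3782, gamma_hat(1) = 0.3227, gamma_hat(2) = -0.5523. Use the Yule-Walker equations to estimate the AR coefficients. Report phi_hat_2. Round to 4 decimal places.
\hat\phi_{2} = -0.4820

The Yule-Walker equations for an AR(p) process read, in matrix form,
  Gamma_p phi = r_p,   with   (Gamma_p)_{ij} = gamma(|i - j|),
                       (r_p)_i = gamma(i),   i,j = 1..p.
Substitute the sample gammas (Toeplitz matrix and right-hand side of size 2):
  Gamma_p = [[1.3782, 0.3227], [0.3227, 1.3782]]
  r_p     = [0.3227, -0.5523]
Written out:
  1.3782 phi_1 + 0.3227 phi_2 = 0.3227
  0.3227 phi_1 + 1.3782 phi_2 = -0.5523
Solve by Cramer's rule:
  det = gamma(0)^2 - gamma(1)^2 = (1.3782)^2 - (0.3227)^2 = 1.89943524 - 0.10413529 = 1.79529995
  phi_hat_1 = [gamma(1) gamma(0) - gamma(1) gamma(2)] / det = [(0.3227)(1.3782) - (0.3227)(-0.5523)] / 1.79529995 = 0.62297235 / 1.79529995 = 0.347
  phi_hat_2 = [gamma(0) gamma(2) - gamma(1)^2] / det = [(1.3782)(-0.5523) - (0.3227)^2] / 1.79529995 = -0.86531515 / 1.79529995 = -0.482
So phi_hat = [0.3470, -0.4820].
Therefore phi_hat_2 = -0.4820.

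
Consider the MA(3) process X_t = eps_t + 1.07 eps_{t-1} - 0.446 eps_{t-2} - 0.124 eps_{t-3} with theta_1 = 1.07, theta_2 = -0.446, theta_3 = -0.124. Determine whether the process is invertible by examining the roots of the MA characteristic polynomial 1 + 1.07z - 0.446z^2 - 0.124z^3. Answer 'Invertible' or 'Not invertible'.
\text{Not invertible}

The MA(q) characteristic polynomial is P(z) = 1 + 1.07z - 0.446z^2 - 0.124z^3.
Invertibility requires all roots to lie outside the unit circle, i.e. |z| > 1 for every root.
Degree 3: look for a simple real root z0 first, then factor out (1 - z/z0) and solve the remaining quadratic.
Testing z0 = -5: P(-5) = 1 + (1.07)(-5) + (-0.446)(-5)^2 + (-0.124)(-5)^3
  = 1 + (-5.35) + (-11.15) + (15.5) = 0.  So z_0 = -5 is a root, |z_0| = 5.
Divide out the factor (1 + 0.2 z) = (1 - z/z0) (since 1/z0 = -0.2):
  P(z) = (1 + 0.2 z)(1 + (0.87) z + (-0.62) z^2)
  [check: z-coef 0.87 - (-0.2) = 1.07; z^2-coef -0.62 - (-0.2)(0.87) = -0.446; z^3-coef -(-0.2)(-0.62) = -0.124.]
Remaining roots from the quadratic factor 1 + (0.87) z + (-0.62) z^2:
  Set 1 + (0.87) z + (-0.62) z^2 = 0, i.e. a z^2 + b z + c = 0 with a = -0.62, b = 0.87, c = 1.
  Discriminant D = b^2 - 4ac = (0.87)^2 - 4*(-0.62)*1 = 0.7569 - (-2.48) = 3.2369.
  D >= 0, so the roots are real: z = (-b +/- sqrt(D)) / (2a) = (-0.87 +/- 1.799139) / (-1.24).
    z_1 = (-0.87 + 1.799139) / (-1.24) = -0.7493,   |z_1| = 0.7493.
    z_2 = (-0.87 - 1.799139) / (-1.24) = 2.1525,   |z_2| = 2.1525.
Moduli of all roots: 5.0000, 0.7493, 2.1525.
All moduli strictly greater than 1? No.
Verdict: Not invertible.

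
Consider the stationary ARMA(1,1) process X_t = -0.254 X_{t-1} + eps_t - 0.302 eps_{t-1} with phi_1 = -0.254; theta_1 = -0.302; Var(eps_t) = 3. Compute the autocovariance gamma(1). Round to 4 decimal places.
\gamma(1) = -1.9198

Multiply the model equation by X_{t-k} and take expectations. With theta_0 = psi_0 = 1 and psi_j the MA(infinity) weights, this gives
  gamma(k) - sum_i phi_i gamma(k-i) = c_k,
  c_k = sigma^2 * sum_{j=k..q} theta_j psi_{j-k}   (c_k = 0 for k > q),
using gamma(-m) = gamma(m).
psi-weights needed (psi_j = theta_j + sum_i phi_i psi_{j-i}):
  psi_1 = theta_1 + phi_1 = -0.302 + (-0.254) = -0.556
Right-hand sides:
  c_0 = sigma^2 (1 + theta_1 psi_1) = 3 * (1 + (-0.302)(-0.556)) = 3 * 1.167912 = 3.503736
  c_1 = sigma^2 theta_1 = 3 * (-0.302) = -0.906
  c_2 = 0
Equations for k = 0 and k = 1 (AR order 1):
  gamma(0) = phi_1 gamma(1) + c_0
  gamma(1) = phi_1 gamma(0) + c_1
Substituting the second into the first: gamma(0) (1 - phi_1^2) = c_0 + phi_1 c_1, so
  gamma(0) = (c_0 + phi_1 c_1) / (1 - phi_1^2) = (3.503736 + (-0.254)(-0.906)) / (1 - (-0.254)^2) = 3.73386 / 0.935484 = 3.991367.
  gamma(1) = phi_1 gamma(0) + c_1 = (-0.254)(3.991367) + (-0.906) = -1.919807.
Therefore gamma(1) = -1.9198 (to 4 decimal places).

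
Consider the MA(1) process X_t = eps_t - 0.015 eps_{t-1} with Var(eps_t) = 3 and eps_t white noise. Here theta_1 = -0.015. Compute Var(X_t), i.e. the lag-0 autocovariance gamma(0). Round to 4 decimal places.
\gamma(0) = 3.0007

For an MA(q) process X_t = eps_t + sum_i theta_i eps_{t-i} with
Var(eps_t) = sigma^2, the variance is
  gamma(0) = sigma^2 * (1 + sum_i theta_i^2).
  sum_i theta_i^2 = (-0.015)^2 = 0.000225.
  gamma(0) = 3 * (1 + 0.000225) = 3 * 1.000225 = 3.000675, which rounds to 3.0007.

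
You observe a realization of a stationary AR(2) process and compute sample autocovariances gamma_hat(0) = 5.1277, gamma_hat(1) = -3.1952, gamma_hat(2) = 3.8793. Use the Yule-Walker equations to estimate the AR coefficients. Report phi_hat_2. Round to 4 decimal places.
\hat\phi_{2} = 0.6020

The Yule-Walker equations for an AR(p) process read, in matrix form,
  Gamma_p phi = r_p,   with   (Gamma_p)_{ij} = gamma(|i - j|),
                       (r_p)_i = gamma(i),   i,j = 1..p.
Substitute the sample gammas (Toeplitz matrix and right-hand side of size 2):
  Gamma_p = [[5.1277, -3.1952], [-3.1952, 5.1277]]
  r_p     = [-3.1952, 3.8793]
Written out:
  5.1277 phi_1 - 3.1952 phi_2 = -3.1952
  -3.1952 phi_1 + 5.1277 phi_2 = 3.8793
Solve by Cramer's rule:
  det = gamma(0)^2 - gamma(1)^2 = (5.1277)^2 - (-3.1952)^2 = 26.29330729 - 10.20930304 = 16.08400425
  phi_hat_1 = [gamma(1) gamma(0) - gamma(1) gamma(2)] / det = [(-3.1952)(5.1277) - (-3.1952)(3.8793)] / 16.08400425 = -3.98888768 / 16.08400425 = -0.248
  phi_hat_2 = [gamma(0) gamma(2) - gamma(1)^2] / det = [(5.1277)(3.8793) - (-3.1952)^2] / 16.08400425 = 9.68258357 / 16.08400425 = 0.602
So phi_hat = [-0.2480, 0.6020].
Therefore phi_hat_2 = 0.6020.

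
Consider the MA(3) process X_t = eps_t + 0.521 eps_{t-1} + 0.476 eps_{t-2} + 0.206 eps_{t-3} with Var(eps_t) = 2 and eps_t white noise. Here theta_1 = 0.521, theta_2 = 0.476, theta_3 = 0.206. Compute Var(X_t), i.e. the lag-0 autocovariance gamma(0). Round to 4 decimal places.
\gamma(0) = 3.0809

For an MA(q) process X_t = eps_t + sum_i theta_i eps_{t-i} with
Var(eps_t) = sigma^2, the variance is
  gamma(0) = sigma^2 * (1 + sum_i theta_i^2).
  sum_i theta_i^2 = (0.521)^2 + (0.476)^2 + (0.206)^2 = 0.271441 + 0.226576 + 0.042436 = 0.540453.
  gamma(0) = 2 * (1 + 0.540453) = 2 * 1.540453 = 3.080906, which rounds to 3.0809.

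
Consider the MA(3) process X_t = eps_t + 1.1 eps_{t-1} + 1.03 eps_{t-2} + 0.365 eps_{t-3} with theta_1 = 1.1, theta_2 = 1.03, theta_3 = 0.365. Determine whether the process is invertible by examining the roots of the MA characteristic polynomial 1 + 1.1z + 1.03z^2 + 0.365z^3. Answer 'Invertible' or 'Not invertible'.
\text{Invertible}

The MA(q) characteristic polynomial is P(z) = 1 + 1.1z + 1.03z^2 + 0.365z^3.
Invertibility requires all roots to lie outside the unit circle, i.e. |z| > 1 for every root.
Degree 3: look for a simple real root z0 first, then factor out (1 - z/z0) and solve the remaining quadratic.
Testing z0 = -2: P(-2) = 1 + (1.1)(-2) + (1.03)(-2)^2 + (0.365)(-2)^3
  = 1 + (-2.2) + (4.12) + (-2.92) = 0.  So z_0 = -2 is a root, |z_0| = 2.
Divide out the factor (1 + 0.5 z) = (1 - z/z0) (since 1/z0 = -0.5):
  P(z) = (1 + 0.5 z)(1 + (0.6) z + (0.73) z^2)
  [check: z-coef 0.6 - (-0.5) = 1.1; z^2-coef 0.73 - (-0.5)(0.6) = 1.03; z^3-coef -(-0.5)(0.73) = 0.365.]
Remaining roots from the quadratic factor 1 + (0.6) z + (0.73) z^2:
  Set 1 + (0.6) z + (0.73) z^2 = 0, i.e. a z^2 + b z + c = 0 with a = 0.73, b = 0.6, c = 1.
  Discriminant D = b^2 - 4ac = (0.6)^2 - 4*(0.73)*1 = 0.36 - (2.92) = -2.56.
  D < 0, so the roots are the complex-conjugate pair z = (-b +/- i sqrt(-D)) / (2a) = -0.411 +/- 1.0959i.
  For a conjugate pair |z|^2 = z * conj(z) = (product of roots) = c/a = 1/(0.73) = 1.369863, so |z| = sqrt(1.369863) = 1.1704 for both roots.
Moduli of all roots: 2.0000, 1.1704, 1.1704.
All moduli strictly greater than 1? Yes.
Verdict: Invertible.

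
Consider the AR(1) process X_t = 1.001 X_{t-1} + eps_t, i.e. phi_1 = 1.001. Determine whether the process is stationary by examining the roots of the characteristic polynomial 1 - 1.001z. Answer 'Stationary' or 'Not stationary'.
\text{Not stationary}

The AR(p) characteristic polynomial is P(z) = 1 - 1.001z.
Stationarity requires all roots to lie outside the unit circle, i.e. |z| > 1 for every root.
This is linear in z: 1 + (-1.001) z = 0  =>  z = -1/(-1.001) = 0.999001,  |z| = 0.999001.
Moduli of all roots: 0.9990.
All moduli strictly greater than 1? No.
Verdict: Not stationary.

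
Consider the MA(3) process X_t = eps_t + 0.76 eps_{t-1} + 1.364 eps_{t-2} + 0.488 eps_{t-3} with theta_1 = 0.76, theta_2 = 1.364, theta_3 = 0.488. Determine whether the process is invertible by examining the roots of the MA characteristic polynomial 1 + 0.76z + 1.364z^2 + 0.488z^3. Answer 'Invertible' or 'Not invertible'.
\text{Not invertible}

The MA(q) characteristic polynomial is P(z) = 1 + 0.76z + 1.364z^2 + 0.488z^3.
Invertibility requires all roots to lie outside the unit circle, i.e. |z| > 1 for every root.
Degree 3: look for a simple real root z0 first, then factor out (1 - z/z0) and solve the remaining quadratic.
Testing z0 = -2.5: P(-2.5) = 1 + (0.76)(-2.5) + (1.364)(-2.5)^2 + (0.488)(-2.5)^3
  = 1 + (-1.9) + (8.525) + (-7.625) = 0.  So z_0 = -2.5 is a root, |z_0| = 2.5.
Divide out the factor (1 + 0.4 z) = (1 - z/z0) (since 1/z0 = -0.4):
  P(z) = (1 + 0.4 z)(1 + (0.36) z + (1.22) z^2)
  [check: z-coef 0.36 - (-0.4) = 0.76; z^2-coef 1.22 - (-0.4)(0.36) = 1.364; z^3-coef -(-0.4)(1.22) = 0.488.]
Remaining roots from the quadratic factor 1 + (0.36) z + (1.22) z^2:
  Set 1 + (0.36) z + (1.22) z^2 = 0, i.e. a z^2 + b z + c = 0 with a = 1.22, b = 0.36, c = 1.
  Discriminant D = b^2 - 4ac = (0.36)^2 - 4*(1.22)*1 = 0.1296 - (4.88) = -4.7504.
  D < 0, so the roots are the complex-conjugate pair z = (-b +/- i sqrt(-D)) / (2a) = -0.1475 +/- 0.8933i.
  For a conjugate pair |z|^2 = z * conj(z) = (product of roots) = c/a = 1/(1.22) = 0.819672, so |z| = sqrt(0.819672) = 0.9054 for both roots.
Moduli of all roots: 2.5000, 0.9054, 0.9054.
All moduli strictly greater than 1? No.
Verdict: Not invertible.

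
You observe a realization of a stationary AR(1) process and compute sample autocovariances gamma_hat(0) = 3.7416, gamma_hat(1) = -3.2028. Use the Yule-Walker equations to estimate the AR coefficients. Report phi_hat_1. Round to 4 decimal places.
\hat\phi_{1} = -0.8560

The Yule-Walker equations for an AR(p) process read, in matrix form,
  Gamma_p phi = r_p,   with   (Gamma_p)_{ij} = gamma(|i - j|),
                       (r_p)_i = gamma(i),   i,j = 1..p.
Substitute the sample gammas (Toeplitz matrix and right-hand side of size 1):
  Gamma_p = [[3.7416]]
  r_p     = [-3.2028]
With p = 1 this is the single equation gamma(0) phi_1 = gamma(1):
  phi_hat_1 = gamma(1) / gamma(0) = -3.2028 / 3.7416 = -0.8560.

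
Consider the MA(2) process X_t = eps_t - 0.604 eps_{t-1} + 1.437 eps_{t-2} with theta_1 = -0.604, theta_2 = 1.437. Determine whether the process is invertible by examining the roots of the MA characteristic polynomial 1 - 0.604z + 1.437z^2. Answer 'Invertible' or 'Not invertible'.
\text{Not invertible}

The MA(q) characteristic polynomial is P(z) = 1 - 0.604z + 1.437z^2.
Invertibility requires all roots to lie outside the unit circle, i.e. |z| > 1 for every root.
Set 1 + (-0.604) z + (1.437) z^2 = 0, i.e. a z^2 + b z + c = 0 with a = 1.437, b = -0.604, c = 1.
Discriminant D = b^2 - 4ac = (-0.604)^2 - 4*(1.437)*1 = 0.364816 - (5.748) = -5.383184.
D < 0, so the roots are the complex-conjugate pair z = (-b +/- i sqrt(-D)) / (2a) = 0.2102 +/- 0.8073i.
For a conjugate pair |z|^2 = z * conj(z) = (product of roots) = c/a = 1/(1.437) = 0.695894, so |z| = sqrt(0.695894) = 0.8342 for both roots.
Moduli of all roots: 0.8342, 0.8342.
All moduli strictly greater than 1? No.
Verdict: Not invertible.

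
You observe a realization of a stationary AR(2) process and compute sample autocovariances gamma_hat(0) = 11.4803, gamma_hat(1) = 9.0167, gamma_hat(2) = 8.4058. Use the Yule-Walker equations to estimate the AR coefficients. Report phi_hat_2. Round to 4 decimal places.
\hat\phi_{2} = 0.3010

The Yule-Walker equations for an AR(p) process read, in matrix form,
  Gamma_p phi = r_p,   with   (Gamma_p)_{ij} = gamma(|i - j|),
                       (r_p)_i = gamma(i),   i,j = 1..p.
Substitute the sample gammas (Toeplitz matrix and right-hand side of size 2):
  Gamma_p = [[11.4803, 9.0167], [9.0167, 11.4803]]
  r_p     = [9.0167, 8.4058]
Written out:
  11.4803 phi_1 + 9.0167 phi_2 = 9.0167
  9.0167 phi_1 + 11.4803 phi_2 = 8.4058
Solve by Cramer's rule:
  det = gamma(0)^2 - gamma(1)^2 = (11.4803)^2 - (9.0167)^2 = 131.79728809 - 81.30087889 = 50.4964092
  phi_hat_1 = [gamma(1) gamma(0) - gamma(1) gamma(2)] / det = [(9.0167)(11.4803) - (9.0167)(8.4058)] / 50.4964092 = 27.72184415 / 50.4964092 = 0.549
  phi_hat_2 = [gamma(0) gamma(2) - gamma(1)^2] / det = [(11.4803)(8.4058) - (9.0167)^2] / 50.4964092 = 15.20022685 / 50.4964092 = 0.301
So phi_hat = [0.5490, 0.3010].
Therefore phi_hat_2 = 0.3010.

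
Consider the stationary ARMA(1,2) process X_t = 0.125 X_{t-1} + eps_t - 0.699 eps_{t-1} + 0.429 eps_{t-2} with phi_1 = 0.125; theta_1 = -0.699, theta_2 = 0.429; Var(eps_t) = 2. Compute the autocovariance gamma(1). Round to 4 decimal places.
\gamma(1) = -1.5257

Multiply the model equation by X_{t-k} and take expectations. With theta_0 = psi_0 = 1 and psi_j the MA(infinity) weights, this gives
  gamma(k) - sum_i phi_i gamma(k-i) = c_k,
  c_k = sigma^2 * sum_{j=k..q} theta_j psi_{j-k}   (c_k = 0 for k > q),
using gamma(-m) = gamma(m).
psi-weights needed (psi_j = theta_j + sum_i phi_i psi_{j-i}):
  psi_1 = theta_1 + phi_1 = -0.699 + (0.125) = -0.574
  psi_2 = theta_2 + phi_1 psi_1 = 0.429 + (0.125)(-0.574) = 0.35725
Right-hand sides:
  c_0 = sigma^2 (1 + theta_1 psi_1 + theta_2 psi_2) = 2 * (1 + (-0.699)(-0.574) + (0.429)(0.35725)) = 2 * 1.554486 = 3.108972
  c_1 = sigma^2 (theta_1 + theta_2 psi_1) = 2 * (-0.699 + (0.429)(-0.574)) = -1.890492
  c_2 = sigma^2 theta_2 = 2 * (0.429) = 0.858
Equations for k = 0 and k = 1 (AR order 1):
  gamma(0) = phi_1 gamma(1) + c_0
  gamma(1) = phi_1 gamma(0) + c_1
Substituting the second into the first: gamma(0) (1 - phi_1^2) = c_0 + phi_1 c_1, so
  gamma(0) = (c_0 + phi_1 c_1) / (1 - phi_1^2) = (3.108972 + (0.125)(-1.890492)) / (1 - (0.125)^2) = 2.872661 / 0.984375 = 2.918259.
  gamma(1) = phi_1 gamma(0) + c_1 = (0.125)(2.918259) + (-1.890492) = -1.52571.
Therefore gamma(1) = -1.5257 (to 4 decimal places).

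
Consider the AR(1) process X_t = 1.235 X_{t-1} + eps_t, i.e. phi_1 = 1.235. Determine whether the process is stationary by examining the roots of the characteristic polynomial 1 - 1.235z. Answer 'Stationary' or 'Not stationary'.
\text{Not stationary}

The AR(p) characteristic polynomial is P(z) = 1 - 1.235z.
Stationarity requires all roots to lie outside the unit circle, i.e. |z| > 1 for every root.
This is linear in z: 1 + (-1.235) z = 0  =>  z = -1/(-1.235) = 0.809717,  |z| = 0.809717.
Moduli of all roots: 0.8097.
All moduli strictly greater than 1? No.
Verdict: Not stationary.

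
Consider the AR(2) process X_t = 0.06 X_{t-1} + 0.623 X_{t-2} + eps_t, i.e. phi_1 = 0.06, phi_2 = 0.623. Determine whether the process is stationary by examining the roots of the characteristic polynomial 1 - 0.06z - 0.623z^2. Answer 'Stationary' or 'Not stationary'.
\text{Stationary}

The AR(p) characteristic polynomial is P(z) = 1 - 0.06z - 0.623z^2.
Stationarity requires all roots to lie outside the unit circle, i.e. |z| > 1 for every root.
Set 1 + (-0.06) z + (-0.623) z^2 = 0, i.e. a z^2 + b z + c = 0 with a = -0.623, b = -0.06, c = 1.
Discriminant D = b^2 - 4ac = (-0.06)^2 - 4*(-0.623)*1 = 0.0036 - (-2.492) = 2.4956.
D >= 0, so the roots are real: z = (-b +/- sqrt(D)) / (2a) = (0.06 +/- 1.579747) / (-1.246).
  z_1 = (0.06 + 1.579747) / (-1.246) = -1.316,   |z_1| = 1.316.
  z_2 = (0.06 - 1.579747) / (-1.246) = 1.2197,   |z_2| = 1.2197.
Moduli of all roots: 1.3160, 1.2197.
All moduli strictly greater than 1? Yes.
Verdict: Stationary.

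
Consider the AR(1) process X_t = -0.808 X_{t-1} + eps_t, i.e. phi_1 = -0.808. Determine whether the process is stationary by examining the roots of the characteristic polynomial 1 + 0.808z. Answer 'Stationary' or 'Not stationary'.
\text{Stationary}

The AR(p) characteristic polynomial is P(z) = 1 + 0.808z.
Stationarity requires all roots to lie outside the unit circle, i.e. |z| > 1 for every root.
This is linear in z: 1 + (0.808) z = 0  =>  z = -1/(0.808) = -1.237624,  |z| = 1.237624.
Moduli of all roots: 1.2376.
All moduli strictly greater than 1? Yes.
Verdict: Stationary.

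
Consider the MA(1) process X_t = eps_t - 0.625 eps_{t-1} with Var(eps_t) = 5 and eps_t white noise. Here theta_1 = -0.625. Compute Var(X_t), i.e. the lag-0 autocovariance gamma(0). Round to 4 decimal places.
\gamma(0) = 6.9531

For an MA(q) process X_t = eps_t + sum_i theta_i eps_{t-i} with
Var(eps_t) = sigma^2, the variance is
  gamma(0) = sigma^2 * (1 + sum_i theta_i^2).
  sum_i theta_i^2 = (-0.625)^2 = 0.390625.
  gamma(0) = 5 * (1 + 0.390625) = 5 * 1.390625 = 6.953125, which rounds to 6.9531.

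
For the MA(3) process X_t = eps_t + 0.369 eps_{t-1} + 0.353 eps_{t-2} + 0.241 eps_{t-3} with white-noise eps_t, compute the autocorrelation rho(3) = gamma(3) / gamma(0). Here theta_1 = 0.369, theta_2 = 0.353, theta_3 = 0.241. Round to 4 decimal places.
\rho(3) = 0.1827

For an MA(q) process with theta_0 = 1, the autocovariance is
  gamma(k) = sigma^2 * sum_{i=0..q-k} theta_i * theta_{i+k},
and rho(k) = gamma(k) / gamma(0). Sigma^2 cancels.
  numerator   = (1)*(0.241) = 0.241.
  denominator = (1)^2 + (0.369)^2 + (0.353)^2 + (0.241)^2 = 1.318851.
  rho(3) = 0.241 / 1.318851 = 0.1827.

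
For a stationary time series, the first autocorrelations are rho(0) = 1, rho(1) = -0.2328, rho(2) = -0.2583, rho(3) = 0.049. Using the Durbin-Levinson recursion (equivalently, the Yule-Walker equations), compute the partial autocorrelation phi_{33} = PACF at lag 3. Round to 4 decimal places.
\phi_{33} = -0.1281

The PACF at lag k is phi_{kk}, the last component of the solution
to the Yule-Walker system G_k phi = r_k where
  (G_k)_{ij} = rho(|i - j|), (r_k)_i = rho(i), i,j = 1..k.
Equivalently, Durbin-Levinson gives phi_{kk} iteratively:
  phi_{11} = rho(1)
  phi_{kk} = [rho(k) - sum_{j=1..k-1} phi_{k-1,j} rho(k-j)]
            / [1 - sum_{j=1..k-1} phi_{k-1,j} rho(j)],
  phi_{k,j} = phi_{k-1,j} - phi_{kk} phi_{k-1,k-j},  j = 1..k-1.
Step k = 1:
  phi_11 = rho(1) = -0.2328.
Step k = 2:
  phi_22 = [rho(2) - phi_11 rho(1)] / [1 - phi_11 rho(1)] = [-0.2583 - (-0.2328)(-0.2328)] / [1 - (-0.2328)(-0.2328)]
         = -0.31249584 / 0.94580416 = -0.330402.
  Update: phi_21 = phi_11 - phi_22 phi_11 = -0.2328 - (-0.330402)(-0.2328) = -0.309718.
Step k = 3:
  phi_33 = [rho(3) - phi_21 rho(2) - phi_22 rho(1)] / [1 - phi_21 rho(1) - phi_22 rho(2)]
    numerator   = 0.049 - (-0.309718)(-0.2583) - (-0.330402)(-0.2328) = -0.10791772
    denominator = 1 - (-0.309718)(-0.2328) - (-0.330402)(-0.2583) = 0.84255483
  phi_33 = -0.10791772 / 0.84255483 = -0.1281.
Therefore phi_{33} = -0.1281.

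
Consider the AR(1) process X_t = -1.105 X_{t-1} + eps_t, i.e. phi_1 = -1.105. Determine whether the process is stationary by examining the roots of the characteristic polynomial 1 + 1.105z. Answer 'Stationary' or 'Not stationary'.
\text{Not stationary}

The AR(p) characteristic polynomial is P(z) = 1 + 1.105z.
Stationarity requires all roots to lie outside the unit circle, i.e. |z| > 1 for every root.
This is linear in z: 1 + (1.105) z = 0  =>  z = -1/(1.105) = -0.904977,  |z| = 0.904977.
Moduli of all roots: 0.9050.
All moduli strictly greater than 1? No.
Verdict: Not stationary.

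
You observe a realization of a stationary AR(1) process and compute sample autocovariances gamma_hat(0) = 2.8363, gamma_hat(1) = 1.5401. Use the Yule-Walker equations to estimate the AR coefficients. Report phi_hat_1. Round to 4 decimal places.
\hat\phi_{1} = 0.5430

The Yule-Walker equations for an AR(p) process read, in matrix form,
  Gamma_p phi = r_p,   with   (Gamma_p)_{ij} = gamma(|i - j|),
                       (r_p)_i = gamma(i),   i,j = 1..p.
Substitute the sample gammas (Toeplitz matrix and right-hand side of size 1):
  Gamma_p = [[2.8363]]
  r_p     = [1.5401]
With p = 1 this is the single equation gamma(0) phi_1 = gamma(1):
  phi_hat_1 = gamma(1) / gamma(0) = 1.5401 / 2.8363 = 0.5430.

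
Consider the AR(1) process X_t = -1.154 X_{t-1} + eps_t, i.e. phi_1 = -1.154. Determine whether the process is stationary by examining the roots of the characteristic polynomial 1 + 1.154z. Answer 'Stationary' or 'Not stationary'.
\text{Not stationary}

The AR(p) characteristic polynomial is P(z) = 1 + 1.154z.
Stationarity requires all roots to lie outside the unit circle, i.e. |z| > 1 for every root.
This is linear in z: 1 + (1.154) z = 0  =>  z = -1/(1.154) = -0.866551,  |z| = 0.866551.
Moduli of all roots: 0.8666.
All moduli strictly greater than 1? No.
Verdict: Not stationary.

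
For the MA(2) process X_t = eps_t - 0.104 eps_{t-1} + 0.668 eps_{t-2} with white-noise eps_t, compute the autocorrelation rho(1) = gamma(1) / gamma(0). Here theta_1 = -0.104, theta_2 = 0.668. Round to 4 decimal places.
\rho(1) = -0.1191

For an MA(q) process with theta_0 = 1, the autocovariance is
  gamma(k) = sigma^2 * sum_{i=0..q-k} theta_i * theta_{i+k},
and rho(k) = gamma(k) / gamma(0). Sigma^2 cancels.
  numerator   = (1)*(-0.104) + (-0.104)*(0.668) = -0.173472.
  denominator = (1)^2 + (-0.104)^2 + (0.668)^2 = 1.45704.
  rho(1) = -0.173472 / 1.45704 = -0.1191.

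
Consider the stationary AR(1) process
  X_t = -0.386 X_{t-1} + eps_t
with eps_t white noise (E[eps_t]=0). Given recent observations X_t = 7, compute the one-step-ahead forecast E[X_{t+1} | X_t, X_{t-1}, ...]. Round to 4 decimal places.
E[X_{t+1} \mid \mathcal F_t] = -2.7020

For an AR(p) model X_t = c + sum_i phi_i X_{t-i} + eps_t, the
one-step-ahead conditional mean is
  E[X_{t+1} | X_t, ...] = c + sum_i phi_i X_{t+1-i}.
Substitute known values:
  E[X_{t+1} | ...] = (-0.386) * (7)
                   = -2.7020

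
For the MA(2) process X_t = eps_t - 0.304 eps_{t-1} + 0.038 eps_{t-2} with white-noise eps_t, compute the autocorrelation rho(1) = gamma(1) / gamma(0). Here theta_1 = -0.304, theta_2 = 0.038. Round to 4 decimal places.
\rho(1) = -0.2885

For an MA(q) process with theta_0 = 1, the autocovariance is
  gamma(k) = sigma^2 * sum_{i=0..q-k} theta_i * theta_{i+k},
and rho(k) = gamma(k) / gamma(0). Sigma^2 cancels.
  numerator   = (1)*(-0.304) + (-0.304)*(0.038) = -0.315552.
  denominator = (1)^2 + (-0.304)^2 + (0.038)^2 = 1.09386.
  rho(1) = -0.315552 / 1.09386 = -0.2885.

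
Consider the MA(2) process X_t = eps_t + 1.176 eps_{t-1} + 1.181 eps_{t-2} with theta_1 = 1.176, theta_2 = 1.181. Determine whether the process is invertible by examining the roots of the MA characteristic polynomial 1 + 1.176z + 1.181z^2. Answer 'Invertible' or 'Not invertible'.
\text{Not invertible}

The MA(q) characteristic polynomial is P(z) = 1 + 1.176z + 1.181z^2.
Invertibility requires all roots to lie outside the unit circle, i.e. |z| > 1 for every root.
Set 1 + (1.176) z + (1.181) z^2 = 0, i.e. a z^2 + b z + c = 0 with a = 1.181, b = 1.176, c = 1.
Discriminant D = b^2 - 4ac = (1.176)^2 - 4*(1.181)*1 = 1.382976 - (4.724) = -3.341024.
D < 0, so the roots are the complex-conjugate pair z = (-b +/- i sqrt(-D)) / (2a) = -0.4979 +/- 0.7739i.
For a conjugate pair |z|^2 = z * conj(z) = (product of roots) = c/a = 1/(1.181) = 0.84674, so |z| = sqrt(0.84674) = 0.9202 for both roots.
Moduli of all roots: 0.9202, 0.9202.
All moduli strictly greater than 1? No.
Verdict: Not invertible.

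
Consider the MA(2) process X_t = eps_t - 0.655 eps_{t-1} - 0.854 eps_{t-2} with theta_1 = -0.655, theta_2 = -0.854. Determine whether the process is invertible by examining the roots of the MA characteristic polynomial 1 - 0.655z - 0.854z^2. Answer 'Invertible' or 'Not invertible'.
\text{Not invertible}

The MA(q) characteristic polynomial is P(z) = 1 - 0.655z - 0.854z^2.
Invertibility requires all roots to lie outside the unit circle, i.e. |z| > 1 for every root.
Set 1 + (-0.655) z + (-0.854) z^2 = 0, i.e. a z^2 + b z + c = 0 with a = -0.854, b = -0.655, c = 1.
Discriminant D = b^2 - 4ac = (-0.655)^2 - 4*(-0.854)*1 = 0.429025 - (-3.416) = 3.845025.
D >= 0, so the roots are real: z = (-b +/- sqrt(D)) / (2a) = (0.655 +/- 1.960874) / (-1.708).
  z_1 = (0.655 + 1.960874) / (-1.708) = -1.5315,   |z_1| = 1.5315.
  z_2 = (0.655 - 1.960874) / (-1.708) = 0.7646,   |z_2| = 0.7646.
Moduli of all roots: 1.5315, 0.7646.
All moduli strictly greater than 1? No.
Verdict: Not invertible.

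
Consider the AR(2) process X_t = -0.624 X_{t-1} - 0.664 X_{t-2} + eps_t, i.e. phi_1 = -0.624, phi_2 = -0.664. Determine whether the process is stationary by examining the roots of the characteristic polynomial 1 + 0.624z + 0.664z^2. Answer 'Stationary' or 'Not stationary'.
\text{Stationary}

The AR(p) characteristic polynomial is P(z) = 1 + 0.624z + 0.664z^2.
Stationarity requires all roots to lie outside the unit circle, i.e. |z| > 1 for every root.
Set 1 + (0.624) z + (0.664) z^2 = 0, i.e. a z^2 + b z + c = 0 with a = 0.664, b = 0.624, c = 1.
Discriminant D = b^2 - 4ac = (0.624)^2 - 4*(0.664)*1 = 0.389376 - (2.656) = -2.266624.
D < 0, so the roots are the complex-conjugate pair z = (-b +/- i sqrt(-D)) / (2a) = -0.4699 +/- 1.1337i.
For a conjugate pair |z|^2 = z * conj(z) = (product of roots) = c/a = 1/(0.664) = 1.506024, so |z| = sqrt(1.506024) = 1.2272 for both roots.
Moduli of all roots: 1.2272, 1.2272.
All moduli strictly greater than 1? Yes.
Verdict: Stationary.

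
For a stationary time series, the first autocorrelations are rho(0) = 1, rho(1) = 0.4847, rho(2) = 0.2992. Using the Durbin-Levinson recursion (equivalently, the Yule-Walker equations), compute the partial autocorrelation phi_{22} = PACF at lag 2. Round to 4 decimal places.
\phi_{22} = 0.0840

The PACF at lag k is phi_{kk}, the last component of the solution
to the Yule-Walker system G_k phi = r_k where
  (G_k)_{ij} = rho(|i - j|), (r_k)_i = rho(i), i,j = 1..k.
Equivalently, Durbin-Levinson gives phi_{kk} iteratively:
  phi_{11} = rho(1)
  phi_{kk} = [rho(k) - sum_{j=1..k-1} phi_{k-1,j} rho(k-j)]
            / [1 - sum_{j=1..k-1} phi_{k-1,j} rho(j)],
  phi_{k,j} = phi_{k-1,j} - phi_{kk} phi_{k-1,k-j},  j = 1..k-1.
Step k = 1:
  phi_11 = rho(1) = 0.4847.
Step k = 2:
  phi_22 = [rho(2) - phi_11 rho(1)] / [1 - phi_11 rho(1)] = [0.2992 - (0.4847)(0.4847)] / [1 - (0.4847)(0.4847)]
         = 0.06426591 / 0.76506591 = 0.084.
Therefore phi_{22} = 0.0840.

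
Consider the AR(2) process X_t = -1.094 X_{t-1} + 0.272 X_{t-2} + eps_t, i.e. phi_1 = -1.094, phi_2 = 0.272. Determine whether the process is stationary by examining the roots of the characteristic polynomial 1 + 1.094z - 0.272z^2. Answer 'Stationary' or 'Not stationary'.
\text{Not stationary}

The AR(p) characteristic polynomial is P(z) = 1 + 1.094z - 0.272z^2.
Stationarity requires all roots to lie outside the unit circle, i.e. |z| > 1 for every root.
Set 1 + (1.094) z + (-0.272) z^2 = 0, i.e. a z^2 + b z + c = 0 with a = -0.272, b = 1.094, c = 1.
Discriminant D = b^2 - 4ac = (1.094)^2 - 4*(-0.272)*1 = 1.196836 - (-1.088) = 2.284836.
D >= 0, so the roots are real: z = (-b +/- sqrt(D)) / (2a) = (-1.094 +/- 1.511567) / (-0.544).
  z_1 = (-1.094 + 1.511567) / (-0.544) = -0.7676,   |z_1| = 0.7676.
  z_2 = (-1.094 - 1.511567) / (-0.544) = 4.7896,   |z_2| = 4.7896.
Moduli of all roots: 0.7676, 4.7896.
All moduli strictly greater than 1? No.
Verdict: Not stationary.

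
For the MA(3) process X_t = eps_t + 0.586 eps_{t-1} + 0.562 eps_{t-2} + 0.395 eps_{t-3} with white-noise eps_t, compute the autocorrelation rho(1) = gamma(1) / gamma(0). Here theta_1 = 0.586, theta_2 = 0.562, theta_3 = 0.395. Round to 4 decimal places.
\rho(1) = 0.6265

For an MA(q) process with theta_0 = 1, the autocovariance is
  gamma(k) = sigma^2 * sum_{i=0..q-k} theta_i * theta_{i+k},
and rho(k) = gamma(k) / gamma(0). Sigma^2 cancels.
  numerator   = (1)*(0.586) + (0.586)*(0.562) + (0.562)*(0.395) = 1.137322.
  denominator = (1)^2 + (0.586)^2 + (0.562)^2 + (0.395)^2 = 1.815265.
  rho(1) = 1.137322 / 1.815265 = 0.6265.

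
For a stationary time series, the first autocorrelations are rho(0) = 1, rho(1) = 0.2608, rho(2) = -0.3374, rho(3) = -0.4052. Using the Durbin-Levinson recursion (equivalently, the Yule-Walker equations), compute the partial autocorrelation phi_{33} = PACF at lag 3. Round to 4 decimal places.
\phi_{33} = -0.2190

The PACF at lag k is phi_{kk}, the last component of the solution
to the Yule-Walker system G_k phi = r_k where
  (G_k)_{ij} = rho(|i - j|), (r_k)_i = rho(i), i,j = 1..k.
Equivalently, Durbin-Levinson gives phi_{kk} iteratively:
  phi_{11} = rho(1)
  phi_{kk} = [rho(k) - sum_{j=1..k-1} phi_{k-1,j} rho(k-j)]
            / [1 - sum_{j=1..k-1} phi_{k-1,j} rho(j)],
  phi_{k,j} = phi_{k-1,j} - phi_{kk} phi_{k-1,k-j},  j = 1..k-1.
Step k = 1:
  phi_11 = rho(1) = 0.2608.
Step k = 2:
  phi_22 = [rho(2) - phi_11 rho(1)] / [1 - phi_11 rho(1)] = [-0.3374 - (0.2608)(0.2608)] / [1 - (0.2608)(0.2608)]
         = -0.40541664 / 0.93198336 = -0.435004.
  Update: phi_21 = phi_11 - phi_22 phi_11 = 0.2608 - (-0.435004)(0.2608) = 0.374249.
Step k = 3:
  phi_33 = [rho(3) - phi_21 rho(2) - phi_22 rho(1)] / [1 - phi_21 rho(1) - phi_22 rho(2)]
    numerator   = -0.4052 - (0.374249)(-0.3374) - (-0.435004)(0.2608) = -0.16547927
    denominator = 1 - (0.374249)(0.2608) - (-0.435004)(-0.3374) = 0.75562543
  phi_33 = -0.16547927 / 0.75562543 = -0.219.
Therefore phi_{33} = -0.2190.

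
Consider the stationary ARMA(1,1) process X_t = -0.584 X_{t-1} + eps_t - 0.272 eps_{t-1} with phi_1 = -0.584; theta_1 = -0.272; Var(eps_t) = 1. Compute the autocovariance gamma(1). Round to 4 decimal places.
\gamma(1) = -1.5054

Multiply the model equation by X_{t-k} and take expectations. With theta_0 = psi_0 = 1 and psi_j the MA(infinity) weights, this gives
  gamma(k) - sum_i phi_i gamma(k-i) = c_k,
  c_k = sigma^2 * sum_{j=k..q} theta_j psi_{j-k}   (c_k = 0 for k > q),
using gamma(-m) = gamma(m).
psi-weights needed (psi_j = theta_j + sum_i phi_i psi_{j-i}):
  psi_1 = theta_1 + phi_1 = -0.272 + (-0.584) = -0.856
Right-hand sides:
  c_0 = sigma^2 (1 + theta_1 psi_1) = 1 * (1 + (-0.272)(-0.856)) = 1 * 1.232832 = 1.232832
  c_1 = sigma^2 theta_1 = 1 * (-0.272) = -0.272
  c_2 = 0
Equations for k = 0 and k = 1 (AR order 1):
  gamma(0) = phi_1 gamma(1) + c_0
  gamma(1) = phi_1 gamma(0) + c_1
Substituting the second into the first: gamma(0) (1 - phi_1^2) = c_0 + phi_1 c_1, so
  gamma(0) = (c_0 + phi_1 c_1) / (1 - phi_1^2) = (1.232832 + (-0.584)(-0.272)) / (1 - (-0.584)^2) = 1.39168 / 0.658944 = 2.111985.
  gamma(1) = phi_1 gamma(0) + c_1 = (-0.584)(2.111985) + (-0.272) = -1.505399.
Therefore gamma(1) = -1.5054 (to 4 decimal places).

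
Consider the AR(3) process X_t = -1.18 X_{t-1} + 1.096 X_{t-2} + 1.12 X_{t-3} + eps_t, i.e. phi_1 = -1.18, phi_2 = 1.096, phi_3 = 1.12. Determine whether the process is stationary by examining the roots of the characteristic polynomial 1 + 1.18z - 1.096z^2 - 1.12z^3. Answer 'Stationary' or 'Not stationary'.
\text{Not stationary}

The AR(p) characteristic polynomial is P(z) = 1 + 1.18z - 1.096z^2 - 1.12z^3.
Stationarity requires all roots to lie outside the unit circle, i.e. |z| > 1 for every root.
Degree 3: look for a simple real root z0 first, then factor out (1 - z/z0) and solve the remaining quadratic.
Testing z0 = -1.25: P(-1.25) = 1 + (1.18)(-1.25) + (-1.096)(-1.25)^2 + (-1.12)(-1.25)^3
  = 1 + (-1.475) + (-1.7125) + (2.1875) = 0.  So z_0 = -1.25 is a root, |z_0| = 1.25.
Divide out the factor (1 + 0.8 z) = (1 - z/z0) (since 1/z0 = -0.8):
  P(z) = (1 + 0.8 z)(1 + (0.38) z + (-1.4) z^2)
  [check: z-coef 0.38 - (-0.8) = 1.18; z^2-coef -1.4 - (-0.8)(0.38) = -1.096; z^3-coef -(-0.8)(-1.4) = -1.12.]
Remaining roots from the quadratic factor 1 + (0.38) z + (-1.4) z^2:
  Set 1 + (0.38) z + (-1.4) z^2 = 0, i.e. a z^2 + b z + c = 0 with a = -1.4, b = 0.38, c = 1.
  Discriminant D = b^2 - 4ac = (0.38)^2 - 4*(-1.4)*1 = 0.1444 - (-5.6) = 5.7444.
  D >= 0, so the roots are real: z = (-b +/- sqrt(D)) / (2a) = (-0.38 +/- 2.396748) / (-2.8).
    z_1 = (-0.38 + 2.396748) / (-2.8) = -0.7203,   |z_1| = 0.7203.
    z_2 = (-0.38 - 2.396748) / (-2.8) = 0.9917,   |z_2| = 0.9917.
Moduli of all roots: 1.2500, 0.7203, 0.9917.
All moduli strictly greater than 1? No.
Verdict: Not stationary.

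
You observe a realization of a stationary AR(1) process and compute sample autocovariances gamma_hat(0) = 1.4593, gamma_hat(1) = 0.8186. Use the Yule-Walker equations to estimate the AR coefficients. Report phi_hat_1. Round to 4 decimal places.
\hat\phi_{1} = 0.5610

The Yule-Walker equations for an AR(p) process read, in matrix form,
  Gamma_p phi = r_p,   with   (Gamma_p)_{ij} = gamma(|i - j|),
                       (r_p)_i = gamma(i),   i,j = 1..p.
Substitute the sample gammas (Toeplitz matrix and right-hand side of size 1):
  Gamma_p = [[1.4593]]
  r_p     = [0.8186]
With p = 1 this is the single equation gamma(0) phi_1 = gamma(1):
  phi_hat_1 = gamma(1) / gamma(0) = 0.8186 / 1.4593 = 0.5610.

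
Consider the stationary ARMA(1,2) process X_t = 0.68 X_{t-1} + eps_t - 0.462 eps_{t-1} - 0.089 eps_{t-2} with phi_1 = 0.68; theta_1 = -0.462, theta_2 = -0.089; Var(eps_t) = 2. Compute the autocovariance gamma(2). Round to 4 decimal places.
\gamma(2) = 0.1421

Multiply the model equation by X_{t-k} and take expectations. With theta_0 = psi_0 = 1 and psi_j the MA(infinity) weights, this gives
  gamma(k) - sum_i phi_i gamma(k-i) = c_k,
  c_k = sigma^2 * sum_{j=k..q} theta_j psi_{j-k}   (c_k = 0 for k > q),
using gamma(-m) = gamma(m).
psi-weights needed (psi_j = theta_j + sum_i phi_i psi_{j-i}):
  psi_1 = theta_1 + phi_1 = -0.462 + (0.68) = 0.218
  psi_2 = theta_2 + phi_1 psi_1 = -0.089 + (0.68)(0.218) = 0.05924
Right-hand sides:
  c_0 = sigma^2 (1 + theta_1 psi_1 + theta_2 psi_2) = 2 * (1 + (-0.462)(0.218) + (-0.089)(0.05924)) = 2 * 0.894012 = 1.788023
  c_1 = sigma^2 (theta_1 + theta_2 psi_1) = 2 * (-0.462 + (-0.089)(0.218)) = -0.962804
  c_2 = sigma^2 theta_2 = 2 * (-0.089) = -0.178
Equations for k = 0 and k = 1 (AR order 1):
  gamma(0) = phi_1 gamma(1) + c_0
  gamma(1) = phi_1 gamma(0) + c_1
Substituting the second into the first: gamma(0) (1 - phi_1^2) = c_0 + phi_1 c_1, so
  gamma(0) = (c_0 + phi_1 c_1) / (1 - phi_1^2) = (1.788023 + (0.68)(-0.962804)) / (1 - (0.68)^2) = 1.133317 / 0.5376 = 2.108104.
  gamma(1) = phi_1 gamma(0) + c_1 = (0.68)(2.108104) + (-0.962804) = 0.470707.
For k = 2: gamma(2) = phi_1 gamma(1) + c_2
  = (0.68)(0.470707) + (-0.178) = 0.14208.
Therefore gamma(2) = 0.1421 (to 4 decimal places).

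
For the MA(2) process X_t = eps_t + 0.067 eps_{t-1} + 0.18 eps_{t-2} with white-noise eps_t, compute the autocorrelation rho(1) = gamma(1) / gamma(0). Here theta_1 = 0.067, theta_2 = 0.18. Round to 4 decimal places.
\rho(1) = 0.0762

For an MA(q) process with theta_0 = 1, the autocovariance is
  gamma(k) = sigma^2 * sum_{i=0..q-k} theta_i * theta_{i+k},
and rho(k) = gamma(k) / gamma(0). Sigma^2 cancels.
  numerator   = (1)*(0.067) + (0.067)*(0.18) = 0.07906.
  denominator = (1)^2 + (0.067)^2 + (0.18)^2 = 1.036889.
  rho(1) = 0.07906 / 1.036889 = 0.0762.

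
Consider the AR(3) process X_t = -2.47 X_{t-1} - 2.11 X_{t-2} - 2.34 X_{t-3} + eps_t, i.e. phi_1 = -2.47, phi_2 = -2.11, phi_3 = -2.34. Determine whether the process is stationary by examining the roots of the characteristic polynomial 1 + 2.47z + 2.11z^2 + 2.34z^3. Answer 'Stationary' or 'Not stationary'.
\text{Not stationary}

The AR(p) characteristic polynomial is P(z) = 1 + 2.47z + 2.11z^2 + 2.34z^3.
Stationarity requires all roots to lie outside the unit circle, i.e. |z| > 1 for every root.
Degree 3: look for a simple real root z0 first, then factor out (1 - z/z0) and solve the remaining quadratic.
Testing z0 = -0.5: P(-0.5) = 1 + (2.47)(-0.5) + (2.11)(-0.5)^2 + (2.34)(-0.5)^3
  = 1 + (-1.235) + (0.5275) + (-0.2925) = 0.  So z_0 = -0.5 is a root, |z_0| = 0.5.
Divide out the factor (1 + 2 z) = (1 - z/z0) (since 1/z0 = -2):
  P(z) = (1 + 2 z)(1 + (0.47) z + (1.17) z^2)
  [check: z-coef 0.47 - (-2) = 2.47; z^2-coef 1.17 - (-2)(0.47) = 2.11; z^3-coef -(-2)(1.17) = 2.34.]
Remaining roots from the quadratic factor 1 + (0.47) z + (1.17) z^2:
  Set 1 + (0.47) z + (1.17) z^2 = 0, i.e. a z^2 + b z + c = 0 with a = 1.17, b = 0.47, c = 1.
  Discriminant D = b^2 - 4ac = (0.47)^2 - 4*(1.17)*1 = 0.2209 - (4.68) = -4.4591.
  D < 0, so the roots are the complex-conjugate pair z = (-b +/- i sqrt(-D)) / (2a) = -0.2009 +/- 0.9024i.
  For a conjugate pair |z|^2 = z * conj(z) = (product of roots) = c/a = 1/(1.17) = 0.854701, so |z| = sqrt(0.854701) = 0.9245 for both roots.
Moduli of all roots: 0.5000, 0.9245, 0.9245.
All moduli strictly greater than 1? No.
Verdict: Not stationary.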